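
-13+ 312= 299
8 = 8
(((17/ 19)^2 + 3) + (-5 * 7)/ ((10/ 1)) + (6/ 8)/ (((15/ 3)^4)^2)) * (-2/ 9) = -169532333/ 2538281250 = -0.07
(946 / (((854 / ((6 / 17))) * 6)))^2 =223729 / 52693081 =0.00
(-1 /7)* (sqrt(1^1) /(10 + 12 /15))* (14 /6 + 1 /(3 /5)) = -10 /189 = -0.05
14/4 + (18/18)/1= 9/2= 4.50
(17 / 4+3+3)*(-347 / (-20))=177.84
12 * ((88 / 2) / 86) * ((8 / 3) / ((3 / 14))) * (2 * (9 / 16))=3696 / 43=85.95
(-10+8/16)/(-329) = 19/658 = 0.03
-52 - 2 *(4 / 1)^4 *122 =-62516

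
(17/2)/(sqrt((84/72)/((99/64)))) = 51 * sqrt(462)/112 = 9.79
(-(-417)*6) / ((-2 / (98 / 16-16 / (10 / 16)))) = 974529 / 40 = 24363.22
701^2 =491401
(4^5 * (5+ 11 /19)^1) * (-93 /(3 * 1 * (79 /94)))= -210724.33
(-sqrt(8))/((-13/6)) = 12* sqrt(2)/13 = 1.31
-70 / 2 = -35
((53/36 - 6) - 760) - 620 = -49843/36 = -1384.53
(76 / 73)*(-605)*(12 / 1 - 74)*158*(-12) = -5405040960 / 73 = -74041656.99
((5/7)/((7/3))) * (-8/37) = -120/1813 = -0.07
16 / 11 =1.45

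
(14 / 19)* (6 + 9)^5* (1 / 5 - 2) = -19136250 / 19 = -1007171.05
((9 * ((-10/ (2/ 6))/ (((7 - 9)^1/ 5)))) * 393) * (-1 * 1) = -265275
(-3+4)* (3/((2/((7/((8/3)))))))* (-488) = -1921.50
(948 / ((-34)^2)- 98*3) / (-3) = 28243 / 289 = 97.73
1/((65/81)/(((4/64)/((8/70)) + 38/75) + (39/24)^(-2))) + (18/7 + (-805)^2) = 79728347754437/123032000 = 648029.36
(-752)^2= 565504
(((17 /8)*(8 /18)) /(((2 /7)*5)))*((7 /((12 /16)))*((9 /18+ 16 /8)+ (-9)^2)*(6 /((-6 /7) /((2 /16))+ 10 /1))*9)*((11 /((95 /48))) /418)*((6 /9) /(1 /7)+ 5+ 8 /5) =658273252 /496375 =1326.16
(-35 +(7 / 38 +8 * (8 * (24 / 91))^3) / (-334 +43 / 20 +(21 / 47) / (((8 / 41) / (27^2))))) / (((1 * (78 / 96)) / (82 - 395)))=13461.38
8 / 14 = 4 / 7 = 0.57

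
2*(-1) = -2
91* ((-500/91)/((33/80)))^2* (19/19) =16145.47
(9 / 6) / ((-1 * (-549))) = 1 / 366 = 0.00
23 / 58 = 0.40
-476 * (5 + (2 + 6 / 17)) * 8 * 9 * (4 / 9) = -112000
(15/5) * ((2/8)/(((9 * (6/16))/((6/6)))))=2/9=0.22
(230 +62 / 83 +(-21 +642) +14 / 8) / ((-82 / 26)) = -3683693 / 13612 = -270.62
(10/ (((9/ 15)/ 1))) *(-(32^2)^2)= -52428800/ 3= -17476266.67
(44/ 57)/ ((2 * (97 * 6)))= 0.00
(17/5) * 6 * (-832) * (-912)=77395968/5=15479193.60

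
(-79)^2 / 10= 6241 / 10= 624.10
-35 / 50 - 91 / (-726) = -1043 / 1815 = -0.57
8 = 8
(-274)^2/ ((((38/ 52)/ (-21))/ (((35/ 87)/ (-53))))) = 478234120/ 29203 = 16376.20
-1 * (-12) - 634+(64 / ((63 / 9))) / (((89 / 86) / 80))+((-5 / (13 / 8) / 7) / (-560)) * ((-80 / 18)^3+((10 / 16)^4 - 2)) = 28677898363105 / 338568781824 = 84.70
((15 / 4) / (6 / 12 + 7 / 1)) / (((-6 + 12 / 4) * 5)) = -1 / 30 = -0.03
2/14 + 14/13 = 111/91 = 1.22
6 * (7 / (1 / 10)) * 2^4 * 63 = 423360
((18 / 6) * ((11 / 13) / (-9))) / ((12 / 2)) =-11 / 234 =-0.05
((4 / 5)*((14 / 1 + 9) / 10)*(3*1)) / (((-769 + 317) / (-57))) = 3933 / 5650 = 0.70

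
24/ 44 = 6/ 11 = 0.55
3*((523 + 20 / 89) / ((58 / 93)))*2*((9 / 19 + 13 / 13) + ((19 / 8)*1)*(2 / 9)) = 1976256913 / 196156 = 10074.92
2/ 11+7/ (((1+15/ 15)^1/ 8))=310/ 11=28.18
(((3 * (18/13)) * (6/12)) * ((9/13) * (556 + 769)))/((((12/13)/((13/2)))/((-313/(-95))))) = 6718545/152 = 44200.95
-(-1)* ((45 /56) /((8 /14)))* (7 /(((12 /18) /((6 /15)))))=189 /32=5.91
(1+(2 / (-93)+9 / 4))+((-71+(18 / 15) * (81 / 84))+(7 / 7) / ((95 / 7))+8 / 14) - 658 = -179095513 / 247380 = -723.97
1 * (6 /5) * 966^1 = 5796 /5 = 1159.20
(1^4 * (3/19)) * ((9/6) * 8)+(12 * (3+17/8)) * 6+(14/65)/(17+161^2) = 5940515428/16016715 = 370.89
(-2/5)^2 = 4/25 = 0.16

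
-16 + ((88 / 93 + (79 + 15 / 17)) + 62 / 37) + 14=4709258 / 58497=80.50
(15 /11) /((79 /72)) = 1080 /869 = 1.24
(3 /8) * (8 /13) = 3 /13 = 0.23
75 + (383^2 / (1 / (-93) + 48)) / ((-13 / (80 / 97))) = -669277935 / 5627843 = -118.92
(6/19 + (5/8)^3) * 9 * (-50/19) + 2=-1040743/92416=-11.26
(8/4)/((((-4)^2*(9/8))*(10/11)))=11/90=0.12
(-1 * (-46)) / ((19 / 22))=1012 / 19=53.26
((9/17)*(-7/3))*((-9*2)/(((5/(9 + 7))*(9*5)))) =672/425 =1.58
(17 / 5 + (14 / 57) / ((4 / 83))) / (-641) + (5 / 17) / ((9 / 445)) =270735757 / 18633870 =14.53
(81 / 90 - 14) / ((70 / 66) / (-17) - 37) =73491 / 207920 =0.35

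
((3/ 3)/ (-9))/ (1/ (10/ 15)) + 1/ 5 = 17/ 135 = 0.13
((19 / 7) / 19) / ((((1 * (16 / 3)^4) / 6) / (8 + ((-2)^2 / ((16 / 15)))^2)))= 85779 / 3670016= 0.02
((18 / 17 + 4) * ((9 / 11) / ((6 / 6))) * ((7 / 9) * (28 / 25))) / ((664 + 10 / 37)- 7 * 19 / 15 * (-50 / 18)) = 16839144 / 3217386425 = 0.01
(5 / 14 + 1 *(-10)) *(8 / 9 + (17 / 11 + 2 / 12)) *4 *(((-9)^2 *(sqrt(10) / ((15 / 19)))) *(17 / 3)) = -184451.75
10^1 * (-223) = -2230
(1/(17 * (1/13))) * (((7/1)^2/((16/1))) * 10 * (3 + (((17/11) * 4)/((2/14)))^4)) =163507477721315/1991176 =82116034.81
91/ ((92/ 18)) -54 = -1665/ 46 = -36.20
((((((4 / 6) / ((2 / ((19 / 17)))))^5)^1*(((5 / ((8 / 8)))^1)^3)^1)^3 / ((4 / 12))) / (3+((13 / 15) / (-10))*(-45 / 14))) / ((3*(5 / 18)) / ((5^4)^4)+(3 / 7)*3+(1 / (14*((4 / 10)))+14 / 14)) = 0.27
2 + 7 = 9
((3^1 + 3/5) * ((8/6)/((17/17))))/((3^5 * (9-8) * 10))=4/2025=0.00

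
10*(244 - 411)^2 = 278890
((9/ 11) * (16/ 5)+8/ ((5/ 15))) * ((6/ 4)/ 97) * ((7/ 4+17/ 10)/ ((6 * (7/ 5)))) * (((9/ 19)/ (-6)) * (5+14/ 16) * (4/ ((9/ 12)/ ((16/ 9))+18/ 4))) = -1582584/ 24834425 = -0.06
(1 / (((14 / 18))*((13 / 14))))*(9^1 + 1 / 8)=657 / 52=12.63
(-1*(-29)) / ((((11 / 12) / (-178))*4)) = -15486 / 11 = -1407.82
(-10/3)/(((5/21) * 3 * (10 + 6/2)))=-0.36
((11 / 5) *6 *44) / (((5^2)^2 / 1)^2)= 2904 / 1953125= 0.00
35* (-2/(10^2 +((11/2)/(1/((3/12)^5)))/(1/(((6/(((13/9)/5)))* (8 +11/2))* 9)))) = -0.62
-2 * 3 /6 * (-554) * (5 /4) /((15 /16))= 2216 /3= 738.67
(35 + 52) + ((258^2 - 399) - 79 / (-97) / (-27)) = 173513909 / 2619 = 66251.97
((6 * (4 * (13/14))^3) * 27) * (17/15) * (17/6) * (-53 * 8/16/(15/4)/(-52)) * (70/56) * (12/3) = 31062876/1715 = 18112.46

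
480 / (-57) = -160 / 19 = -8.42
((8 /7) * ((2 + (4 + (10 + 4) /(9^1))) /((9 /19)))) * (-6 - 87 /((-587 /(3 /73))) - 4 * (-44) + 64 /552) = 3101.20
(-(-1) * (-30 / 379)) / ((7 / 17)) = -0.19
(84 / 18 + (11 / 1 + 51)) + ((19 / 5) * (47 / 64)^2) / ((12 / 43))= 74.01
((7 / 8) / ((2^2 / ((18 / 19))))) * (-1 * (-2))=63 / 152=0.41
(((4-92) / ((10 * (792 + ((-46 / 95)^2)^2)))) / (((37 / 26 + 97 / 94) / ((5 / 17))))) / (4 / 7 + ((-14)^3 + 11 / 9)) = 7074475485 / 14574578238934136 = 0.00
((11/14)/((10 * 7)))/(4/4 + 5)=11/5880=0.00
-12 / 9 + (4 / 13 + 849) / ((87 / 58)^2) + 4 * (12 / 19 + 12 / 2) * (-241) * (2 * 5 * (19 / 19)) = -141276728 / 2223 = -63552.28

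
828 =828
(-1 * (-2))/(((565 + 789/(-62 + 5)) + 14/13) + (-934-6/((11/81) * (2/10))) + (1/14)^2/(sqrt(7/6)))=-398796058749088/120172062402561623-1446889444 * sqrt(42)/360516187207684869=-0.00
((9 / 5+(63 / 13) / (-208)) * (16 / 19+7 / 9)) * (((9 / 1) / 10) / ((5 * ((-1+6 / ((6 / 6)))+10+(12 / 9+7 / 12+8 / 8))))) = 0.03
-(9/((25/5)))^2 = -81/25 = -3.24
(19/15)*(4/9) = 76/135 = 0.56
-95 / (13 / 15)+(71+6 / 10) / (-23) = -168529 / 1495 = -112.73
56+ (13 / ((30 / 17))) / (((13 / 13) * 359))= 56.02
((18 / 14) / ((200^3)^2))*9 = 81 / 448000000000000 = 0.00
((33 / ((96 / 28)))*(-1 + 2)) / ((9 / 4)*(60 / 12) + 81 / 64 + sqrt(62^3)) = -493416 / 975549887 + 2444288*sqrt(62) / 975549887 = 0.02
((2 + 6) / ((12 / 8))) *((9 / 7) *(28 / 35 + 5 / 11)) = 3312 / 385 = 8.60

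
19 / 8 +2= 35 / 8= 4.38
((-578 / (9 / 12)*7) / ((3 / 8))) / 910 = -9248 / 585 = -15.81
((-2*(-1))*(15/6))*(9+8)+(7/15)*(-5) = 248/3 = 82.67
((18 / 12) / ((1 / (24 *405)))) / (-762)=-2430 / 127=-19.13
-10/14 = -5/7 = -0.71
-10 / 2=-5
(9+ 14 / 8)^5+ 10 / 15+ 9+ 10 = 441085745 / 3072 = 143582.60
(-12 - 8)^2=400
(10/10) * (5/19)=5/19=0.26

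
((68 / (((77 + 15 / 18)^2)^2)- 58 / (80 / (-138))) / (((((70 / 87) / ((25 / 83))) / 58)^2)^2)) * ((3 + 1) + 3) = 68864530988355130263164812875 / 442421234378651149636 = 155653765.32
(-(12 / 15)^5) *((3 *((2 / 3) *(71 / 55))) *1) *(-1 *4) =581632 / 171875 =3.38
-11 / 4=-2.75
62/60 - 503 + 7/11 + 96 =-133759/330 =-405.33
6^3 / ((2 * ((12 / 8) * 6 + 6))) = 36 / 5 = 7.20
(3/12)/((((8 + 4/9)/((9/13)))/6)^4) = 3486784401/238214277184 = 0.01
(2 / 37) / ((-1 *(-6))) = 1 / 111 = 0.01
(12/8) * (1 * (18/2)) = 13.50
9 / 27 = 1 / 3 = 0.33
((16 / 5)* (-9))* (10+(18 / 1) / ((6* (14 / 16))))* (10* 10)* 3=-812160 / 7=-116022.86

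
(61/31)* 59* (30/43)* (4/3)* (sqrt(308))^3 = 88679360* sqrt(77)/1333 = 583764.61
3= 3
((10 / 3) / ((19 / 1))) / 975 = 0.00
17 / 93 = 0.18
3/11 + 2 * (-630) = -13857/11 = -1259.73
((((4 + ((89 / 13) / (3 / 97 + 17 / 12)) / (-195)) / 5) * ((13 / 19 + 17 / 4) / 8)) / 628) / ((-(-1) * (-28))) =-530697 / 19027769488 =-0.00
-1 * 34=-34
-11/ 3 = -3.67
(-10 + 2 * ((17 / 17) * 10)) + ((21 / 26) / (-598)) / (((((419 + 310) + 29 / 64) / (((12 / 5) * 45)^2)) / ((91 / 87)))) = 4038911774 / 404805635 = 9.98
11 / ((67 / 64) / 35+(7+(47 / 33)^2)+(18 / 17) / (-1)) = 456160320 / 331734451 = 1.38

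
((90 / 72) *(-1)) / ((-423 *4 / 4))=5 / 1692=0.00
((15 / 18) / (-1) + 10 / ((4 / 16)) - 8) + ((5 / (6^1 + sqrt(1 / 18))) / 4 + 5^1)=141209 / 3882 - 15 * sqrt(2) / 2588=36.37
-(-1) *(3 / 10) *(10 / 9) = 1 / 3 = 0.33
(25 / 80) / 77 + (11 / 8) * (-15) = -25405 / 1232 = -20.62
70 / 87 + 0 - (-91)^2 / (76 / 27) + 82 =-18904565 / 6612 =-2859.13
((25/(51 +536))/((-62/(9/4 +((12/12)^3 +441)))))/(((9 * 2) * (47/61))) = -2709925/123157296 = -0.02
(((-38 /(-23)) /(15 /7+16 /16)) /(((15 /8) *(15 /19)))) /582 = 10108 /16565175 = 0.00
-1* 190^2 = -36100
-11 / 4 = -2.75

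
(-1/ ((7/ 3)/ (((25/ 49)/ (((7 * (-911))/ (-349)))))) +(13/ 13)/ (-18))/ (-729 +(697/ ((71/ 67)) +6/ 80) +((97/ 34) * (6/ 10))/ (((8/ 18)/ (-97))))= 1234139395/ 8129565669834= 0.00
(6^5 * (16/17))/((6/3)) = 3659.29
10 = 10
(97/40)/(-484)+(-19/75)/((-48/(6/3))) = 4831/871200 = 0.01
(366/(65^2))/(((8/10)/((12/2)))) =549/845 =0.65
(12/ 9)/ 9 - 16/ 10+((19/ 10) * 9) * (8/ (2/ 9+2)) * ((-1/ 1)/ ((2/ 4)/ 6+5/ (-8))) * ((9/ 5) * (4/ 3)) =11903564/ 43875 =271.31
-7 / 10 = -0.70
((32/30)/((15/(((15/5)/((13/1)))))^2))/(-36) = -4/570375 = -0.00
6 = 6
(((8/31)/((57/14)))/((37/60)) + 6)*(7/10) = 465493/108965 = 4.27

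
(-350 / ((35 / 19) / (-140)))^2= 707560000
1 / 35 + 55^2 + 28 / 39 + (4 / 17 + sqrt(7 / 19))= sqrt(133) / 19 + 70217908 / 23205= 3026.59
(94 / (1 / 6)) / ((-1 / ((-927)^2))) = -484661556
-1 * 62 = -62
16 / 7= 2.29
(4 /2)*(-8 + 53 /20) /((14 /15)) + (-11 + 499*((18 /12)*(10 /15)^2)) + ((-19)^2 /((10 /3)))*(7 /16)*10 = 263429 /336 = 784.01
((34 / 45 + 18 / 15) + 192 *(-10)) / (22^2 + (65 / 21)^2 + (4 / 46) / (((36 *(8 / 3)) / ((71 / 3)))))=-1556377984 / 400528355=-3.89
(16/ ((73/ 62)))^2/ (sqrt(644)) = 492032*sqrt(161)/ 857969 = 7.28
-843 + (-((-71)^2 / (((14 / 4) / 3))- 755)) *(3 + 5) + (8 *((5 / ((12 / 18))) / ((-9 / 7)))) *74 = -689287 / 21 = -32823.19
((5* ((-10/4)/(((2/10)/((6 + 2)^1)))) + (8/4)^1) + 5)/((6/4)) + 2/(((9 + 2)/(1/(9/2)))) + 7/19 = -617453/1881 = -328.26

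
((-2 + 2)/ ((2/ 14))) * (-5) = 0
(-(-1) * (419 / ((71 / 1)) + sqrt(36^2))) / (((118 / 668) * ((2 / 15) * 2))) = 7452375 / 8378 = 889.52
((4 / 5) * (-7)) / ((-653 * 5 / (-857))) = -23996 / 16325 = -1.47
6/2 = 3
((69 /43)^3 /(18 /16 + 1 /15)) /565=7884216 /1284753613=0.01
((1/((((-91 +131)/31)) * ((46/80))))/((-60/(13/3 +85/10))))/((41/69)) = -2387/4920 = -0.49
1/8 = 0.12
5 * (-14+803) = 3945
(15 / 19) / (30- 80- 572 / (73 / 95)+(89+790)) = 365 / 39121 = 0.01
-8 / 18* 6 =-8 / 3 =-2.67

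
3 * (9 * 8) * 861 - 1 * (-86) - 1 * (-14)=186076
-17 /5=-3.40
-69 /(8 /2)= -69 /4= -17.25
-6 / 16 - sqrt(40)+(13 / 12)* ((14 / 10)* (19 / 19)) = -5.18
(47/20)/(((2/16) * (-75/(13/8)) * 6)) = -611/9000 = -0.07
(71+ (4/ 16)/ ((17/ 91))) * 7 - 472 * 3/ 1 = -61855/ 68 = -909.63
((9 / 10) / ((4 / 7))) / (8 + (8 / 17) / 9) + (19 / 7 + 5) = 389799 / 49280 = 7.91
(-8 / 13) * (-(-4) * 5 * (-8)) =1280 / 13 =98.46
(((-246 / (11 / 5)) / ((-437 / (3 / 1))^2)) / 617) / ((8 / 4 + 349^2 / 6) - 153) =-13284 / 31338561553937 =-0.00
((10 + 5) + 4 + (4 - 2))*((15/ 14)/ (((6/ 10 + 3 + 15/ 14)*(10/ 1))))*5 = 2.41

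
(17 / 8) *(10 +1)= 187 / 8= 23.38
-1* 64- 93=-157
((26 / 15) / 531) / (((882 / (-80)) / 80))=-16640 / 702513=-0.02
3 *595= 1785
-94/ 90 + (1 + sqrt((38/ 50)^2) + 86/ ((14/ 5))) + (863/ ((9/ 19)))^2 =47051227093/ 14175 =3319310.55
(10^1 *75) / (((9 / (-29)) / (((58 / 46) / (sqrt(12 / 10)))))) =-105125 *sqrt(30) / 207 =-2781.61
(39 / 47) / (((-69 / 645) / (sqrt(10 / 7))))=-9.27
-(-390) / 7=390 / 7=55.71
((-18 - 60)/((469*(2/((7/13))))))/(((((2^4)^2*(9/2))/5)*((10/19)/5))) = -95/51456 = -0.00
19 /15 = 1.27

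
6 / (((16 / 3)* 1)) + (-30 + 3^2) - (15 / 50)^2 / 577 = -2293593 / 115400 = -19.88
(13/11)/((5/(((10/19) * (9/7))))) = 234/1463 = 0.16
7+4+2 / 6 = 34 / 3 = 11.33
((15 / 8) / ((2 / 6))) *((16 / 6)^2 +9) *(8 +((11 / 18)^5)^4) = 73940257798843579517743451525 / 101985889731168625395499008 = 725.00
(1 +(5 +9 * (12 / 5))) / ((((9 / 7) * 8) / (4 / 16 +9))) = 5957 / 240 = 24.82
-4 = -4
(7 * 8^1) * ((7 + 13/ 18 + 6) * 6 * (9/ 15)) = 13832/ 5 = 2766.40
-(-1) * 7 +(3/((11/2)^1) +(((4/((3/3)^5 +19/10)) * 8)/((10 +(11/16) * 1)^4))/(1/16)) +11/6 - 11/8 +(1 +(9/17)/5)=9.12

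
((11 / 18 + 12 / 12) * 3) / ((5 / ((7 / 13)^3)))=9947 / 65910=0.15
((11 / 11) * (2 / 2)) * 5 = 5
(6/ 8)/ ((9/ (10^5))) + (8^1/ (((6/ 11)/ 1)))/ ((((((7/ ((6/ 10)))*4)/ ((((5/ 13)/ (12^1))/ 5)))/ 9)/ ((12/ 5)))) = 56875297/ 6825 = 8333.38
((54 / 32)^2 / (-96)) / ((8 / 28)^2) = -11907 / 32768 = -0.36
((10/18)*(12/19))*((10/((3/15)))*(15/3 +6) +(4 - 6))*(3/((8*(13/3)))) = 4110/247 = 16.64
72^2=5184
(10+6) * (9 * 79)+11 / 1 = 11387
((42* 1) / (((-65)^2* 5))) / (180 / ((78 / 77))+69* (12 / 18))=21 / 2362750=0.00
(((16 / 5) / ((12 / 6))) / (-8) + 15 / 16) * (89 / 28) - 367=-816829 / 2240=-364.66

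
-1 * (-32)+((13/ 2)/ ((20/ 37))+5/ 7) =12527/ 280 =44.74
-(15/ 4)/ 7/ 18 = -5/ 168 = -0.03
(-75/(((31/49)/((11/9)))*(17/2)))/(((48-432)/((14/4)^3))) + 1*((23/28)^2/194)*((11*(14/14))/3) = 22115206949/11542261248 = 1.92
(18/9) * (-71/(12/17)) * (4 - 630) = 377791/3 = 125930.33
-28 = -28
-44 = -44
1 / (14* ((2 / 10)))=5 / 14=0.36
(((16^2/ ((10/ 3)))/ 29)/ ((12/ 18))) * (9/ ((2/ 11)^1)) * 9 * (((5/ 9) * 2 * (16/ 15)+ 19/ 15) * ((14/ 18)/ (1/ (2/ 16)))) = 305844/ 725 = 421.85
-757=-757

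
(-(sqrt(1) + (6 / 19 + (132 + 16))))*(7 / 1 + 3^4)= -249656 / 19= -13139.79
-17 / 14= -1.21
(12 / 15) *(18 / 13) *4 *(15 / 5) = 864 / 65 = 13.29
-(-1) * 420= 420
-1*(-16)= 16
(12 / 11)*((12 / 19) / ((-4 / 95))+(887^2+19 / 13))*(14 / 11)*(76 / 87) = 43529606176 / 45617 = 954240.88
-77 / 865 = -0.09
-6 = -6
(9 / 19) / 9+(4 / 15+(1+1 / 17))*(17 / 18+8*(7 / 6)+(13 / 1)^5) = 21460589144 / 43605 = 492158.91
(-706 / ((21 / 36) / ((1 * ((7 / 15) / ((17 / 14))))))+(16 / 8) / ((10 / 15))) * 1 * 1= -39281 / 85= -462.13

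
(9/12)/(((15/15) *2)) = 3/8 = 0.38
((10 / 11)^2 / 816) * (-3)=-25 / 8228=-0.00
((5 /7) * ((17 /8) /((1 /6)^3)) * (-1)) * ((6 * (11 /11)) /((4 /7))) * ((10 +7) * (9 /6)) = -351135 /4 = -87783.75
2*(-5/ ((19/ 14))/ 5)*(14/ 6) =-196/ 57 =-3.44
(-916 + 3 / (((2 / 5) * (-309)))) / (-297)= 188701 / 61182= 3.08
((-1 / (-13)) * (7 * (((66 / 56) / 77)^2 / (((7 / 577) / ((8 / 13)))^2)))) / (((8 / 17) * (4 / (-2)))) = -50938137 / 147699916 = -0.34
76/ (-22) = -3.45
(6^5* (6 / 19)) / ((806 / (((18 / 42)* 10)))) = 699840 / 53599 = 13.06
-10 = -10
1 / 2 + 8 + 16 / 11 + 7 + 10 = 593 / 22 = 26.95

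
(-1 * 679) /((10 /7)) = -4753 /10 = -475.30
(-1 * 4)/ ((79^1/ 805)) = -3220/ 79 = -40.76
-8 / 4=-2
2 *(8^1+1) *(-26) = -468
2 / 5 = 0.40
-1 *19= -19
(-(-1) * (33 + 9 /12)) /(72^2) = 5 /768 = 0.01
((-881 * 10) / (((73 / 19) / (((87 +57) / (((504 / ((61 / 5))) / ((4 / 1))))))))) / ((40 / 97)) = -198089326 / 2555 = -77530.07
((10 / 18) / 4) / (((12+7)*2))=5 / 1368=0.00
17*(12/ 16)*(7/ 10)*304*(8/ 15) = 36176/ 25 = 1447.04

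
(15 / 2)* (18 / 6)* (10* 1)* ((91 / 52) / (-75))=-21 / 4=-5.25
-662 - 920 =-1582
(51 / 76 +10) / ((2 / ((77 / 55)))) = 5677 / 760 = 7.47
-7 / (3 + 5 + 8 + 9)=-7 / 25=-0.28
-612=-612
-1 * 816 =-816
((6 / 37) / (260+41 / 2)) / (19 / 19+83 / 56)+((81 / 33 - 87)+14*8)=26404386 / 961741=27.45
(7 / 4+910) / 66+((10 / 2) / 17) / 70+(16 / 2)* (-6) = -1073843 / 31416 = -34.18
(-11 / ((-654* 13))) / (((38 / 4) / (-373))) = -4103 / 80769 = -0.05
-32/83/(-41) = 32/3403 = 0.01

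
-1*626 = -626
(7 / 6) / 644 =1 / 552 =0.00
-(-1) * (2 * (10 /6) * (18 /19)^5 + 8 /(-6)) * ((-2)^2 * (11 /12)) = 98904124 /22284891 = 4.44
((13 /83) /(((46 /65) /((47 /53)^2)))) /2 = 1866605 /21449524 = 0.09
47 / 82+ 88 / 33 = 797 / 246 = 3.24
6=6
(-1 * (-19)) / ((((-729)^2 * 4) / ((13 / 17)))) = 0.00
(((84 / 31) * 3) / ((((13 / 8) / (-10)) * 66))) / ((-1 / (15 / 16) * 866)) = 1575 / 1919489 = 0.00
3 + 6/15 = 17/5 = 3.40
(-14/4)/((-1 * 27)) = 7/54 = 0.13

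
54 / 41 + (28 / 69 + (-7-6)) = -31903 / 2829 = -11.28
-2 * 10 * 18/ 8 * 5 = -225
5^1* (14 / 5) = 14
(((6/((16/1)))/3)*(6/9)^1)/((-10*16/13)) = -13/1920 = -0.01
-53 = -53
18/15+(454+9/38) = 86533/190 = 455.44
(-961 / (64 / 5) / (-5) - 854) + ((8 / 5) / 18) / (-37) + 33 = -85885951 / 106560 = -805.99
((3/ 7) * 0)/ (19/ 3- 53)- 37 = -37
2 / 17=0.12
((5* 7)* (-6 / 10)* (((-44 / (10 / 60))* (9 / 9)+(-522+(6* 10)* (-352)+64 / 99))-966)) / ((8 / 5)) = 9906155 / 33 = 300186.52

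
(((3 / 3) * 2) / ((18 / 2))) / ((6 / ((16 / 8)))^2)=0.02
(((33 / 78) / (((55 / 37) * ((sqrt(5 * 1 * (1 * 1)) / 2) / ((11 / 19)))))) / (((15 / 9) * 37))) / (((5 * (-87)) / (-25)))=11 * sqrt(5) / 179075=0.00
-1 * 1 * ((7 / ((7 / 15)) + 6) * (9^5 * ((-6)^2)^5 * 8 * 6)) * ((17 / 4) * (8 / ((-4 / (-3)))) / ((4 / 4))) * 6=-550651737558859776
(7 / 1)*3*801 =16821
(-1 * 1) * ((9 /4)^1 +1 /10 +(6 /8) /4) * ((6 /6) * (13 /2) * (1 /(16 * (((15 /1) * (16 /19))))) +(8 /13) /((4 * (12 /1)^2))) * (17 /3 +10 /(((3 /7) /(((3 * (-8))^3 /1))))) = 1955123417317 /71884800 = 27198.01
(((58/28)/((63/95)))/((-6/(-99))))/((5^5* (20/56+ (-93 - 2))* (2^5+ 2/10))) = -6061/1119956250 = -0.00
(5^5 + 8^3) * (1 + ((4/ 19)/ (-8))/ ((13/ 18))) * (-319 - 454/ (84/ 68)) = -137136722/ 57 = -2405907.40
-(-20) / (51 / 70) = 1400 / 51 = 27.45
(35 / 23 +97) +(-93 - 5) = 12 / 23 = 0.52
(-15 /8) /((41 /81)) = -1215 /328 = -3.70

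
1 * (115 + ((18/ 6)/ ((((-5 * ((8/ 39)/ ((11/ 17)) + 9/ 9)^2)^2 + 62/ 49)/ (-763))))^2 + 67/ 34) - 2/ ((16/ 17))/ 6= 13310137996629623883411176951171927/ 13147410665657293709141306205744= 1012.38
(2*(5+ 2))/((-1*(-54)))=7/27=0.26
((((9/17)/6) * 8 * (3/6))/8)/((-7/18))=-27/238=-0.11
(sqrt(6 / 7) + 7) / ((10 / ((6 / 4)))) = 3 * sqrt(42) / 140 + 21 / 20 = 1.19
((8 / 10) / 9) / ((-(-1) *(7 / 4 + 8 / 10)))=16 / 459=0.03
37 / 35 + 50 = 1787 / 35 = 51.06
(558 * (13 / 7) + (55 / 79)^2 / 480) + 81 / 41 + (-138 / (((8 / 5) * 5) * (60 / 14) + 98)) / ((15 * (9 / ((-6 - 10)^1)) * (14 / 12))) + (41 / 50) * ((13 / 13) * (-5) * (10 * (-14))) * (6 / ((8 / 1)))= 194903623861563 / 132689651360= 1468.87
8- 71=-63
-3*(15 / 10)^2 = -27 / 4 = -6.75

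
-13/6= -2.17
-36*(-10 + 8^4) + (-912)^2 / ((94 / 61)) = 18454680 / 47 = 392652.77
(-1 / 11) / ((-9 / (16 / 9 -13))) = -101 / 891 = -0.11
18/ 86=9/ 43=0.21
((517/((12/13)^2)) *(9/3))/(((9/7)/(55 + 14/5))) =176755579/2160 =81831.29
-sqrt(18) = -3 * sqrt(2) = -4.24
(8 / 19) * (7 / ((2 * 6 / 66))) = 308 / 19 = 16.21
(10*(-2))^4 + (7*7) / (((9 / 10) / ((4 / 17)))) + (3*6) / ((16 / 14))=97937479 / 612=160028.56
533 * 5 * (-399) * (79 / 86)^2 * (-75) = 497720530125 / 7396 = 67295907.26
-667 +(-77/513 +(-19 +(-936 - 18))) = -841397/513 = -1640.15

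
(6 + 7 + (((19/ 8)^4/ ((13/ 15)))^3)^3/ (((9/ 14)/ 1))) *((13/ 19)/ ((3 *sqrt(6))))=324195137247480366778438465407701092914831558182086109297 *sqrt(6)/ 45267077891876821287528451995747384343658496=17542830249495.55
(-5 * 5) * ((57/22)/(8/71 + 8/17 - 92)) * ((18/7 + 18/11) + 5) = 81297485/12461064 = 6.52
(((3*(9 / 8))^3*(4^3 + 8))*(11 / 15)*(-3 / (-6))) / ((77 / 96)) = 177147 / 140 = 1265.34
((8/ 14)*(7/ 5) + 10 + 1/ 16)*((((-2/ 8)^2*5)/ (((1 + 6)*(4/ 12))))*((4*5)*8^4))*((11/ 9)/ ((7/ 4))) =12235520/ 147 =83234.83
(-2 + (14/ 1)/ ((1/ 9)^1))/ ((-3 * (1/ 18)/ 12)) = -8928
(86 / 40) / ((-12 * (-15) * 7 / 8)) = 43 / 3150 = 0.01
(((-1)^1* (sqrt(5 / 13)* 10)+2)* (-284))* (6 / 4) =-852+4260* sqrt(65) / 13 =1789.94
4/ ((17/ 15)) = 60/ 17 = 3.53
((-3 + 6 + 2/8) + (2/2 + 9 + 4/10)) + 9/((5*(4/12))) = 381/20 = 19.05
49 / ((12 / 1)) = 49 / 12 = 4.08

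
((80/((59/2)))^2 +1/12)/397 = 310681/16583484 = 0.02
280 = 280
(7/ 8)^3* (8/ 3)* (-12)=-343/ 16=-21.44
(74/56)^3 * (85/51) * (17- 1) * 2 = 123.06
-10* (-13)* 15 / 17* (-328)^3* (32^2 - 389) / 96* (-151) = 68728296884000 / 17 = 4042840993176.47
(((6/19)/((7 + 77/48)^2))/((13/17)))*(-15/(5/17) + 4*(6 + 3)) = -3525120/42130543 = -0.08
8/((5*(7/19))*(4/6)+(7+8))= 456/925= 0.49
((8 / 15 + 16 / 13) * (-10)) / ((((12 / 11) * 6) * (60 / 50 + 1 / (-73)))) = -345290 / 151983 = -2.27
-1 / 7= -0.14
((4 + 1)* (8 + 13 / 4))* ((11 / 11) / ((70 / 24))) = 135 / 7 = 19.29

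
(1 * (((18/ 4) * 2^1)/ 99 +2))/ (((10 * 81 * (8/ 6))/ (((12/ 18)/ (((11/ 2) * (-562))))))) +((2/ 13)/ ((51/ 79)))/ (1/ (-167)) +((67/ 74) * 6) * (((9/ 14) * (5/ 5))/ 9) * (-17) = -146273089759627/ 3152816847180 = -46.39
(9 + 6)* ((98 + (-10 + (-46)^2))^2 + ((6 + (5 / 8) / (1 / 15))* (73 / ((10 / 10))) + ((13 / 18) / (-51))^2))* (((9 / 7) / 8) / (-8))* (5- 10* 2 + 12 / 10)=26907210024445 / 1331712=20204976.77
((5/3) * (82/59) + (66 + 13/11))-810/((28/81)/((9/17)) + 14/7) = -443994344/1882749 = -235.82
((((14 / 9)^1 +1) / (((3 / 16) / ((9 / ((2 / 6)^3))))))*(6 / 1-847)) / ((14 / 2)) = -2785392 / 7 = -397913.14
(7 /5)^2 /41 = 49 /1025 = 0.05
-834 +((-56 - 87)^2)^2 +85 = 418160852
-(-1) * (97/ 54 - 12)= -551/ 54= -10.20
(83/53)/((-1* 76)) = -83/4028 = -0.02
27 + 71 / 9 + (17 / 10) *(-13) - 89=-6859 / 90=-76.21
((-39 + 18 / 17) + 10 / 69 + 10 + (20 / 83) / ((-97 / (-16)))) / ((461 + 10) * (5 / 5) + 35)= -262127495 / 4778574438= -0.05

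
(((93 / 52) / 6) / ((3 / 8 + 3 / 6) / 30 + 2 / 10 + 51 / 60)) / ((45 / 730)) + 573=5833133 / 10101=577.48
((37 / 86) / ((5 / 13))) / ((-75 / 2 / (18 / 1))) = -2886 / 5375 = -0.54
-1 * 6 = -6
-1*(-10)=10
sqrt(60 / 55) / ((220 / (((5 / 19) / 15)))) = sqrt(33) / 68970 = 0.00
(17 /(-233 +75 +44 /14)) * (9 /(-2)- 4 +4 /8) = 238 /271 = 0.88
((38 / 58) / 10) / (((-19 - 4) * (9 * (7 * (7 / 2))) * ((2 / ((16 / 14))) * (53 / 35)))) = -76 / 15589791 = -0.00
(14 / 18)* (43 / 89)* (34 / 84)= 731 / 4806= 0.15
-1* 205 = -205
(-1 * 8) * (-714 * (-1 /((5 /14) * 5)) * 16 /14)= -91392 /25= -3655.68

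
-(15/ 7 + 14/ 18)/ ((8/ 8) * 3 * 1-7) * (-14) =-92/ 9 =-10.22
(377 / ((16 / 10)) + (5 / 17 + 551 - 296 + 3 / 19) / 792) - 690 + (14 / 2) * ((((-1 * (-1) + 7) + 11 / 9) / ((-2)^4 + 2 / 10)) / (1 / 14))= -398.26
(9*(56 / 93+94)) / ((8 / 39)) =514683 / 124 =4150.67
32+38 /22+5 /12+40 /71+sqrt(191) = sqrt(191)+325277 /9372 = 48.53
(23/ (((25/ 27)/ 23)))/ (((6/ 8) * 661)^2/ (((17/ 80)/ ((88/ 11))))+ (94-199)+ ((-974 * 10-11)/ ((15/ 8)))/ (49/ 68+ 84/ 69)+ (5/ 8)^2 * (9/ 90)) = 1755333504/ 28418804765665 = 0.00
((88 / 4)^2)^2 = 234256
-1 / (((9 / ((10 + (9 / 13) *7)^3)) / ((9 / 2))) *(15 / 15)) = -7189057 / 4394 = -1636.11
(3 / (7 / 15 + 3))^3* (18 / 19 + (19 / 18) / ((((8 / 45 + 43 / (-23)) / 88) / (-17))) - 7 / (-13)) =2167351718625 / 3577208128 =605.88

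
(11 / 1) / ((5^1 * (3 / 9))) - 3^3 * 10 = -1317 / 5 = -263.40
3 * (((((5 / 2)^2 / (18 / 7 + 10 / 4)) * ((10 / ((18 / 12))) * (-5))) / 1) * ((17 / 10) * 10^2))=-20950.70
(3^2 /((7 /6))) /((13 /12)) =648 /91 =7.12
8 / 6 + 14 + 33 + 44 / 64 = 2353 / 48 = 49.02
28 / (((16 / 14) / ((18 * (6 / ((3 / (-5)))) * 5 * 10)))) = -220500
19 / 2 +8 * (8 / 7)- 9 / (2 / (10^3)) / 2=-31239 / 14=-2231.36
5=5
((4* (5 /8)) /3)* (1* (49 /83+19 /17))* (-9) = -12.81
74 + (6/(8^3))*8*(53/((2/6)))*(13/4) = 122.45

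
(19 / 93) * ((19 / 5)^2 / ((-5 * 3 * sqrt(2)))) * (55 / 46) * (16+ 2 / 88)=-322373 * sqrt(2) / 171120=-2.66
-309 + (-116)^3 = -1561205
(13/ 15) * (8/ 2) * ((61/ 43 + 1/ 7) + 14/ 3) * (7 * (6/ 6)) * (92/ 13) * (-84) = -89844.49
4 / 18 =2 / 9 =0.22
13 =13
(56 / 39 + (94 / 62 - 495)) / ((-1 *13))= 594886 / 15717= 37.85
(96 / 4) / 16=3 / 2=1.50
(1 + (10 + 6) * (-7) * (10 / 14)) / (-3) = 79 / 3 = 26.33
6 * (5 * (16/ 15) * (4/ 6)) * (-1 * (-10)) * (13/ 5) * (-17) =-28288/ 3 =-9429.33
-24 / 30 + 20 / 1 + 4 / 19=1844 / 95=19.41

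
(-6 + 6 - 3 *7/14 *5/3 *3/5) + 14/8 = 1/4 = 0.25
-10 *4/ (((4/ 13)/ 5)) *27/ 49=-17550/ 49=-358.16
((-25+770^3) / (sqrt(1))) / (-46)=-456532975 / 46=-9924629.89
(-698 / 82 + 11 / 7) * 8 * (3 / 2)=-23904 / 287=-83.29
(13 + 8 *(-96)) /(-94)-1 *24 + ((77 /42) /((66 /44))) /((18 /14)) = -114343 /7614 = -15.02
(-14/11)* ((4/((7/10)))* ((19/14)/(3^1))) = -760/231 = -3.29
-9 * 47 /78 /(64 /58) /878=-4089 /730496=-0.01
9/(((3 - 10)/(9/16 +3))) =-513/112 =-4.58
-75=-75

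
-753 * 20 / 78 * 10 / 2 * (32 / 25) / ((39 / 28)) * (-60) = 8995840 / 169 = 53229.82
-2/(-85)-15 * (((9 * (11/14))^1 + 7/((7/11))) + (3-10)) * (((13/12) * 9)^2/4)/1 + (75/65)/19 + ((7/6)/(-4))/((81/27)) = -668208485239/169303680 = -3946.80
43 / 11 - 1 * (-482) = 485.91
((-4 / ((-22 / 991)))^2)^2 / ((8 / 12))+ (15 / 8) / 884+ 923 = 163699881563440319 / 103541152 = 1581012750.98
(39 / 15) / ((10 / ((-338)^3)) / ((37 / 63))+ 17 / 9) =83581024644 / 60721243045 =1.38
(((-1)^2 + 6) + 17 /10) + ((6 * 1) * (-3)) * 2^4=-2793 /10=-279.30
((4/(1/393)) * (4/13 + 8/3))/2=30392/13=2337.85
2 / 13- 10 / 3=-124 / 39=-3.18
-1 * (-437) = 437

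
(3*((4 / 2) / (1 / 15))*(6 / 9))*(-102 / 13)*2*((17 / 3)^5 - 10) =-1927700720 / 351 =-5492024.84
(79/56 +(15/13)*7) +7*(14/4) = 24743/728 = 33.99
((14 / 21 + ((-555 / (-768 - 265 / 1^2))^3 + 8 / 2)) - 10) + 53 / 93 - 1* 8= -1292534875844 / 102514173141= -12.61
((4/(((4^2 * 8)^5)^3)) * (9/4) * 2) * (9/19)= 81/385365782469381738054997774434304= 0.00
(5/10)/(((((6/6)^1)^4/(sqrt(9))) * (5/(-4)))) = -6/5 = -1.20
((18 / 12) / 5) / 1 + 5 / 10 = 4 / 5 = 0.80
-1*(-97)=97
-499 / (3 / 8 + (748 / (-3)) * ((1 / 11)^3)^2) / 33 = -58446872 / 1448915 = -40.34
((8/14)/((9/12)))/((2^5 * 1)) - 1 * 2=-1.98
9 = 9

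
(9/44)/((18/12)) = 3/22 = 0.14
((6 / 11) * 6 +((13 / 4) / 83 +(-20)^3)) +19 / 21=-7995.78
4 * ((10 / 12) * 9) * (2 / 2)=30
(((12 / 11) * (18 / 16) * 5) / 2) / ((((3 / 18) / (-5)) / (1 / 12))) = -675 / 88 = -7.67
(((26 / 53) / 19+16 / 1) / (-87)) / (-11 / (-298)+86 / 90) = -72136860 / 388662727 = -0.19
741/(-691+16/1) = -247/225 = -1.10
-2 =-2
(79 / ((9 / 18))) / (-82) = -79 / 41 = -1.93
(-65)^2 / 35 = 845 / 7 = 120.71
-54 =-54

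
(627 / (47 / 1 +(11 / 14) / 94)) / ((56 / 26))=127699 / 20621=6.19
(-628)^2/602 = 197192/301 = 655.12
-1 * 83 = -83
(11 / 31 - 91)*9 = -25290 / 31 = -815.81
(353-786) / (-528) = 433 / 528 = 0.82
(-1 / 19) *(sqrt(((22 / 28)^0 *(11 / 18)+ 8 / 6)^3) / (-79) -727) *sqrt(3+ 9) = sqrt(3) *(35 *sqrt(70)+ 6202764) / 81054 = 132.55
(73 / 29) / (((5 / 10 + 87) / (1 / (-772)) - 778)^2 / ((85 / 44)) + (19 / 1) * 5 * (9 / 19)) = 6205 / 5957281196109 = 0.00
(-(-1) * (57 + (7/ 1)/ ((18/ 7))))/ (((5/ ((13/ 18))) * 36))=2795/ 11664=0.24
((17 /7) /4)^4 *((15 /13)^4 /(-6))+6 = 209252863317 /35110380032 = 5.96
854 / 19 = 44.95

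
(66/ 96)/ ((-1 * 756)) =-11/ 12096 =-0.00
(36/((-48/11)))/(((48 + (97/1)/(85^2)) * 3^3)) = -79475/12488292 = -0.01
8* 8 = 64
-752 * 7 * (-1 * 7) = 36848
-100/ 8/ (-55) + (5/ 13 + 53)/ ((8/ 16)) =30601/ 286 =107.00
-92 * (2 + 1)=-276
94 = 94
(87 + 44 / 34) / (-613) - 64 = -668445 / 10421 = -64.14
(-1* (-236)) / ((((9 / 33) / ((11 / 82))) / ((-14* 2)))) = -399784 / 123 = -3250.28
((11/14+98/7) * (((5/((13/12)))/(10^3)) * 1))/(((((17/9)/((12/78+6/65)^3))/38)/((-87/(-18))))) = 1051149312/10621121875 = 0.10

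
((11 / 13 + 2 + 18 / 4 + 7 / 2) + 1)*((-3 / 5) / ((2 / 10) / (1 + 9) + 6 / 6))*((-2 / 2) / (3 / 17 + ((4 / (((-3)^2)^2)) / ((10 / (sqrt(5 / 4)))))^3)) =40775764329444375 / 1032632992757717 - 17391406725*sqrt(5) / 1032632992757717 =39.49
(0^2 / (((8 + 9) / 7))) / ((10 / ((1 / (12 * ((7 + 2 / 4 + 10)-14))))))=0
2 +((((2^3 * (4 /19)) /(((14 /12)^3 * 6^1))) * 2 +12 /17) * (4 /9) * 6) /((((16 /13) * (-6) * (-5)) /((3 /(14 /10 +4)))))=2.04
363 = 363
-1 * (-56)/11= 56/11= 5.09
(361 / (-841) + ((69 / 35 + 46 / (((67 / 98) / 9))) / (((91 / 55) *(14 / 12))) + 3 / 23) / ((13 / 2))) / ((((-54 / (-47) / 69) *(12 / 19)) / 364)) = 3220843098918827 / 1938224106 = 1661749.58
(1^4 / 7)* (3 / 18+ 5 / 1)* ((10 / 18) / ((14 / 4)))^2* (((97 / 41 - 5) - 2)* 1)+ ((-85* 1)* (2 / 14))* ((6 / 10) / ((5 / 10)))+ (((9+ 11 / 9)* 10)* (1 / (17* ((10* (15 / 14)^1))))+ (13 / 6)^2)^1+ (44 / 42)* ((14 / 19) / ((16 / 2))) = -205425442499 / 22075816140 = -9.31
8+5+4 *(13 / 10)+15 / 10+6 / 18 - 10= 10.03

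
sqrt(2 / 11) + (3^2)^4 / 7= sqrt(22) / 11 + 6561 / 7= 937.71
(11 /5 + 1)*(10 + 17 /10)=936 /25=37.44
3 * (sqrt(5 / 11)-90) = -270 + 3 * sqrt(55) / 11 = -267.98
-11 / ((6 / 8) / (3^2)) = -132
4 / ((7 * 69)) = 4 / 483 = 0.01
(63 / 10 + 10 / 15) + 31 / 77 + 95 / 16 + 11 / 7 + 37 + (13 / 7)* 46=2537429 / 18480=137.31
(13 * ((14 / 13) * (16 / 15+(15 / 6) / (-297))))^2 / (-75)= -2.93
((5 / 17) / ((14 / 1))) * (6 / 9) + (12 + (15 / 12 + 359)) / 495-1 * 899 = -211641889 / 235620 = -898.23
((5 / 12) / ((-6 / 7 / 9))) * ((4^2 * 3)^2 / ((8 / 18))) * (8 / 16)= -11340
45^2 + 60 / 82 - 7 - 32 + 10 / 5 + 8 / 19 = 1549550 / 779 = 1989.15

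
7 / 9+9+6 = 15.78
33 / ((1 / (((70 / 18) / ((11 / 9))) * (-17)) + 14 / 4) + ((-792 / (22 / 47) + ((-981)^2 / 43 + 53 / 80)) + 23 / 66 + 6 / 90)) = 445793040 / 279539896001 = 0.00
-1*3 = -3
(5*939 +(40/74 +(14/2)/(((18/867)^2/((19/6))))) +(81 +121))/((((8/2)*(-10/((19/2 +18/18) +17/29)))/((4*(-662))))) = 19161269218301/463536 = 41337176.01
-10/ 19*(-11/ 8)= 55/ 76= 0.72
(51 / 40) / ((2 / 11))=561 / 80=7.01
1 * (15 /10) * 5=15 /2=7.50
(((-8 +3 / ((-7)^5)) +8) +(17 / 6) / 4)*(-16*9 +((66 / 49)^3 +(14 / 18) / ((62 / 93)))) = -99.42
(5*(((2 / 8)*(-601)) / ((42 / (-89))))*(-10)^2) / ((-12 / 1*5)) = -1337225 / 504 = -2653.22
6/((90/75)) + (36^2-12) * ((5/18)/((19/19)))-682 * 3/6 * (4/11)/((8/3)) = 1891/6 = 315.17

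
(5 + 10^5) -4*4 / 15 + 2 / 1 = 1500089 / 15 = 100005.93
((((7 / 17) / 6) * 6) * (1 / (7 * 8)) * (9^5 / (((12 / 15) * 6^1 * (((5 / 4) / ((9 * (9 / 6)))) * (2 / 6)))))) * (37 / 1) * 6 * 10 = 6506244.60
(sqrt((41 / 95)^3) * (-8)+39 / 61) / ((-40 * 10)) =-39 / 24400+41 * sqrt(3895) / 451250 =0.00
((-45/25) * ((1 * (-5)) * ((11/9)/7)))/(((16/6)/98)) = 231/4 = 57.75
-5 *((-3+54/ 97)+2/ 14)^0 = -5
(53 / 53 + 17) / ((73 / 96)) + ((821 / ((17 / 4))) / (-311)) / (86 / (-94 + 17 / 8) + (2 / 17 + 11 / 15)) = 747467724 / 24133289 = 30.97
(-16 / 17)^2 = 256 / 289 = 0.89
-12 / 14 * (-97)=582 / 7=83.14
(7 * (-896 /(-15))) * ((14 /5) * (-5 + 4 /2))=-87808 /25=-3512.32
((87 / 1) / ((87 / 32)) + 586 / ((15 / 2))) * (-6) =-3304 / 5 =-660.80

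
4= 4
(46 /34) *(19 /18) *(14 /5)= 4.00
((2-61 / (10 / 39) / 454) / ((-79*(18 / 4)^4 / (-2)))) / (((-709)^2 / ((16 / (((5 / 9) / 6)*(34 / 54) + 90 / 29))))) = 49748224 / 54230125940752725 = 0.00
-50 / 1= -50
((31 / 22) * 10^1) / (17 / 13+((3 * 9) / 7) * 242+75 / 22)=0.02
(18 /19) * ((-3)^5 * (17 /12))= -12393 /38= -326.13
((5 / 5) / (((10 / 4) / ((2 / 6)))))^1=0.13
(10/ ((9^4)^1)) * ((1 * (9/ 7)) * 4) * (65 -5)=800/ 1701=0.47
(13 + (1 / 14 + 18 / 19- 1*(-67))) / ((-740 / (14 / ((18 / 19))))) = -21551 / 13320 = -1.62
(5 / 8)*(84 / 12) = 35 / 8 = 4.38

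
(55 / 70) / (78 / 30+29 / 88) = 2420 / 9023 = 0.27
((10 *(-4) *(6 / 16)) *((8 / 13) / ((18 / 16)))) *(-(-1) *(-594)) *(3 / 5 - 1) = -1949.54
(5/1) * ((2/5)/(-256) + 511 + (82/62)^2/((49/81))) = 2569.45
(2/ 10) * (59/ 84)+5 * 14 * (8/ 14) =16859/ 420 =40.14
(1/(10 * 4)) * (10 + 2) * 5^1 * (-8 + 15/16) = -339/32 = -10.59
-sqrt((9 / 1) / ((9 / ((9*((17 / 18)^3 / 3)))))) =-17*sqrt(102) / 108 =-1.59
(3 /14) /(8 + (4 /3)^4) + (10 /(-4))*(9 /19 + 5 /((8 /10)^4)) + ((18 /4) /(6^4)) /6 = -6582282695 /207760896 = -31.68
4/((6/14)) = 28/3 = 9.33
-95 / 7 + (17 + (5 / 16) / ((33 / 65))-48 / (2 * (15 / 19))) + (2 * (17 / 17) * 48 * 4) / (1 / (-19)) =-135317137 / 18480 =-7322.36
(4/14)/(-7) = -2/49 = -0.04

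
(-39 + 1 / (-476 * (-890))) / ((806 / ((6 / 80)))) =-49565877 / 13658153600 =-0.00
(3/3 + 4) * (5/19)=1.32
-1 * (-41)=41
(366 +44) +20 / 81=33230 / 81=410.25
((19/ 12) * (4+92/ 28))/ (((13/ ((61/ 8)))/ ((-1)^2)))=19703/ 2912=6.77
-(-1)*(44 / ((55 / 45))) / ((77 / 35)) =180 / 11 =16.36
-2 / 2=-1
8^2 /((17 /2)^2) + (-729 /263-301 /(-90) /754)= -9705056473 /5157835020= -1.88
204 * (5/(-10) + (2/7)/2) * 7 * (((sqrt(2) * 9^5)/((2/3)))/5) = -9034497 * sqrt(2) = -12776708.19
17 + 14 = 31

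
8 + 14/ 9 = 86/ 9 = 9.56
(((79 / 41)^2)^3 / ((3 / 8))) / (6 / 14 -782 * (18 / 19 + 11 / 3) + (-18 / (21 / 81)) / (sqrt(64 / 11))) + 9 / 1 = 14329970498369354976 * sqrt(11) / 157475641398858767453485 + 1411323696981421001178901 / 157475641398858767453485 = 8.96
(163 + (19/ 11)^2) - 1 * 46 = 14518/ 121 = 119.98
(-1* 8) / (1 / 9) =-72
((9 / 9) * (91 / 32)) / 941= 91 / 30112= 0.00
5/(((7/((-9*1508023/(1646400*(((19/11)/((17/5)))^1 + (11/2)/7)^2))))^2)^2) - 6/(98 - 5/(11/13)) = 1.16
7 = 7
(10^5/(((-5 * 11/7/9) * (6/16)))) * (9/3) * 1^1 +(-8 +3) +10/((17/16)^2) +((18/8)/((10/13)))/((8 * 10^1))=-9321944380057/10172800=-916359.74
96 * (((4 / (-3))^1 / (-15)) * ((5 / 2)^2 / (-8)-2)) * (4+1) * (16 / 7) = -5696 / 21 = -271.24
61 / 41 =1.49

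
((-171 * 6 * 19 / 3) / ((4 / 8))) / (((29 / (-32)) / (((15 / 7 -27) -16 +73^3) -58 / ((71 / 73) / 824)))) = 70240544168832 / 14413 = 4873415955.65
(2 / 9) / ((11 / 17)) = 34 / 99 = 0.34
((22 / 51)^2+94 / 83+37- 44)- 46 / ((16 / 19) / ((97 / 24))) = -3128851789 / 13816512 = -226.46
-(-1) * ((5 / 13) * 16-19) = -167 / 13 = -12.85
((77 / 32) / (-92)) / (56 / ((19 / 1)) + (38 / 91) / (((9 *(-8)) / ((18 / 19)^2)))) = -133133 / 14976128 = -0.01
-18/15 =-6/5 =-1.20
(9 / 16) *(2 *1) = 1.12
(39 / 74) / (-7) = -39 / 518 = -0.08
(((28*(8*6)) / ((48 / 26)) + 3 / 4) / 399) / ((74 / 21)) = 2915 / 5624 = 0.52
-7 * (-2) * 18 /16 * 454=14301 /2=7150.50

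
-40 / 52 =-10 / 13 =-0.77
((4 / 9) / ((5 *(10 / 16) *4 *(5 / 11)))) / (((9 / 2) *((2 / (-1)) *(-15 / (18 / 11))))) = 16 / 16875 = 0.00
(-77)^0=1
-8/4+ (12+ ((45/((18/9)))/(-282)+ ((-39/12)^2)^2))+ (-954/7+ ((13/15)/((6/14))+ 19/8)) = -39423931/3790080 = -10.40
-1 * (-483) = 483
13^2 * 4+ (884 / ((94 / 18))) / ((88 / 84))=837.58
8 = 8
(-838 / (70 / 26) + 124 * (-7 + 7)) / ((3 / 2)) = -21788 / 105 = -207.50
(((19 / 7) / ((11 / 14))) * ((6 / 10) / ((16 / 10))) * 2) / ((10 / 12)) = 171 / 55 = 3.11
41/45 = 0.91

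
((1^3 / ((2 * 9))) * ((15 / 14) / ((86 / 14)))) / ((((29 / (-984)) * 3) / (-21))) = 2870 / 1247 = 2.30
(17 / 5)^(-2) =25 / 289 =0.09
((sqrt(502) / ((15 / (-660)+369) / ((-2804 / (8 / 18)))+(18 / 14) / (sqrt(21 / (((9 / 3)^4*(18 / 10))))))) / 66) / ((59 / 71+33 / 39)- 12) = -25459858783359*sqrt(52710) / 601975418914428241- 18015077564575*sqrt(502) / 2407901675657712964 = -0.01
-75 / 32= -2.34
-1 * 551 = -551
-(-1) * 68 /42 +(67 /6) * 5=2413 /42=57.45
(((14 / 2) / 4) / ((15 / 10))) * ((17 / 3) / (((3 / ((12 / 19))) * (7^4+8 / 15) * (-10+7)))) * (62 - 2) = -1400 / 120783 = -0.01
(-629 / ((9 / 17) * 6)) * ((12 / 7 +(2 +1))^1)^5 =-15499065087 / 33614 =-461089.58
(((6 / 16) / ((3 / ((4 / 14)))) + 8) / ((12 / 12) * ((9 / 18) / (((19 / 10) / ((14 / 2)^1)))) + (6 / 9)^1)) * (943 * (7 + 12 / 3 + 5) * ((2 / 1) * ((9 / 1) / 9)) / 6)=16125300 / 1001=16109.19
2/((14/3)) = 0.43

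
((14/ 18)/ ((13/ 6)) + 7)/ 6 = 1.23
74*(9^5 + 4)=4369922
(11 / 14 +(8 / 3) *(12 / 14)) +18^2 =4579 / 14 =327.07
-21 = -21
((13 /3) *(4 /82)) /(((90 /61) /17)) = 2.44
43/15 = 2.87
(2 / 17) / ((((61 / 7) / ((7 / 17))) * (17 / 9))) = 882 / 299693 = 0.00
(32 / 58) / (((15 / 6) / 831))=26592 / 145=183.39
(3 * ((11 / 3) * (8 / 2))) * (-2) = -88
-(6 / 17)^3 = -0.04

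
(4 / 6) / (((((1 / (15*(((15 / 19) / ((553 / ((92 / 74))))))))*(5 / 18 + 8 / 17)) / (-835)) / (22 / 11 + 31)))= -58179627000 / 89025811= -653.51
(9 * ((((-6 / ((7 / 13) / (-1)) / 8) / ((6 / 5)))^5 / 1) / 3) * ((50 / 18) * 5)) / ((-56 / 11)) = -17.24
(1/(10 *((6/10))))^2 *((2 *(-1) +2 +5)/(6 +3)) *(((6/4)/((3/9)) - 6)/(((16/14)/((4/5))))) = -7/432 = -0.02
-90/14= -45/7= -6.43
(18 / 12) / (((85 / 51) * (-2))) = -9 / 20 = -0.45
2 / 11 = 0.18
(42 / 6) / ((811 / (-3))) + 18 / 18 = 790 / 811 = 0.97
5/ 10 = 1/ 2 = 0.50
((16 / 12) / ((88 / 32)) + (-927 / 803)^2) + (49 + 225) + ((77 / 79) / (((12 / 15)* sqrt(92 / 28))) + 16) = 385* sqrt(161) / 7268 + 564499721 / 1934427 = 292.49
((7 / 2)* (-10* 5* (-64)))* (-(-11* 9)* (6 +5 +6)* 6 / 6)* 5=94248000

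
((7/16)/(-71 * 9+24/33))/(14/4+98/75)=-825/5785304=-0.00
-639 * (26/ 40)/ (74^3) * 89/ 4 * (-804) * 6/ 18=6.11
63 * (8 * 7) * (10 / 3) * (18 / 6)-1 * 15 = 35265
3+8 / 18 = 31 / 9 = 3.44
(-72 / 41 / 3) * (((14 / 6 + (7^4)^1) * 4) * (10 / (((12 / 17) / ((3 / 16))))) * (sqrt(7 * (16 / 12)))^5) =-960948800 * sqrt(21) / 1107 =-3977977.07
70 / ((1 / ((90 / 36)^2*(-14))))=-6125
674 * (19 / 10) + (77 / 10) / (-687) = 1759529 / 1374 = 1280.59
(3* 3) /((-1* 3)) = -3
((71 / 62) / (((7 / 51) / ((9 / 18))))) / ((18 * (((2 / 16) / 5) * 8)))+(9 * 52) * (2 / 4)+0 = 1224707 / 5208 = 235.16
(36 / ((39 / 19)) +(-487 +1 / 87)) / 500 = -132737 / 141375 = -0.94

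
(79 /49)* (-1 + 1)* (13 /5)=0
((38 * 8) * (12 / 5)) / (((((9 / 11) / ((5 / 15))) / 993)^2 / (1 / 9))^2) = 213705790919363776 / 885735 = 241275088959.30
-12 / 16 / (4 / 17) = -51 / 16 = -3.19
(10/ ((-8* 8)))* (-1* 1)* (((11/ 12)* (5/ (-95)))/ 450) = -11/ 656640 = -0.00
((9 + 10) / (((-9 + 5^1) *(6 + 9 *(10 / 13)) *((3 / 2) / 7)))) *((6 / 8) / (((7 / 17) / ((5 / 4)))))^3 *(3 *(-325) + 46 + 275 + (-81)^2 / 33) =2278518591375 / 247267328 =9214.80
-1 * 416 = -416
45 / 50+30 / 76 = 123 / 95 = 1.29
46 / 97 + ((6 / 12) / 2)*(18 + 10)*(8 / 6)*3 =2762 / 97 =28.47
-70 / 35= -2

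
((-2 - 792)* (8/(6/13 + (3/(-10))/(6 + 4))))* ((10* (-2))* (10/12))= 412880000/1683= 245323.83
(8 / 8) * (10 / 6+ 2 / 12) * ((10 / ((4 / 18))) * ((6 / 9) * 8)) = 440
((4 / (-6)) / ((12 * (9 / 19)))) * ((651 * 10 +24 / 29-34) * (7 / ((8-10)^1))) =6245281 / 2349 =2658.70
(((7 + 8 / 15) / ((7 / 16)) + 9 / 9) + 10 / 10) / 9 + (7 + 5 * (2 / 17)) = 156211 / 16065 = 9.72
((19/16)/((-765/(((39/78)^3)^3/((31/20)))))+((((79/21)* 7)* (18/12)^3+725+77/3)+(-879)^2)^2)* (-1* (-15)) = 9685691049172314795/1079296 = 8974082225054.40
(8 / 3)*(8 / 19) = 64 / 57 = 1.12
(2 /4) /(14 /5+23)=5 /258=0.02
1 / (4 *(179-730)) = -1 / 2204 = -0.00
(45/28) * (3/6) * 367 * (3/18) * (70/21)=9175/56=163.84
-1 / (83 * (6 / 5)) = -5 / 498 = -0.01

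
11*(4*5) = 220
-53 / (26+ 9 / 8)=-424 / 217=-1.95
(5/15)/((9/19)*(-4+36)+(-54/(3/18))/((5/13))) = -95/235764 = -0.00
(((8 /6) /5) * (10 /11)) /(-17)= -8 /561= -0.01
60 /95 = 0.63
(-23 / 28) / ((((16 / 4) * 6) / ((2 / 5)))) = -23 / 1680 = -0.01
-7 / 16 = -0.44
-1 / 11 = -0.09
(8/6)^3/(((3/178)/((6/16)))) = 1424/27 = 52.74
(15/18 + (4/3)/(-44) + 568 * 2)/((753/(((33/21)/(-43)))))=-75029/1359918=-0.06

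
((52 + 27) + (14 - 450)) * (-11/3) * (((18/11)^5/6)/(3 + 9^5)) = 446148/10292623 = 0.04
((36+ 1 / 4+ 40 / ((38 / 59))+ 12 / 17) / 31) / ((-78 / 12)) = -127987 / 260338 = -0.49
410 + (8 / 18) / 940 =867151 / 2115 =410.00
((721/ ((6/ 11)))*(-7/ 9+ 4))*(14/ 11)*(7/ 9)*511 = 523540451/ 243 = 2154487.45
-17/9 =-1.89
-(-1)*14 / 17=14 / 17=0.82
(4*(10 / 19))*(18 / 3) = 240 / 19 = 12.63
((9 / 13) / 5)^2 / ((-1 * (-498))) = 27 / 701350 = 0.00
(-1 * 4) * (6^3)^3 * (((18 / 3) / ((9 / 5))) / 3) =-44789760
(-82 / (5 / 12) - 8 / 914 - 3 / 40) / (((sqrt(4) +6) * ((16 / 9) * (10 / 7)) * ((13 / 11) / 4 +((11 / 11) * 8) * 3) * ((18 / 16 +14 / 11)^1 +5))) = -261289941 / 4846247360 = -0.05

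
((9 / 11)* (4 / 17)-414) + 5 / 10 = -154577 / 374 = -413.31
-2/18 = -1/9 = -0.11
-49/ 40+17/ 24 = -31/ 60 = -0.52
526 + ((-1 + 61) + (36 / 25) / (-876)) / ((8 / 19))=9760043 / 14600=668.50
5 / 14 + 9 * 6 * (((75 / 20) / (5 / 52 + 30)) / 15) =17653 / 21910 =0.81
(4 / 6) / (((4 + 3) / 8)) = 16 / 21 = 0.76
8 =8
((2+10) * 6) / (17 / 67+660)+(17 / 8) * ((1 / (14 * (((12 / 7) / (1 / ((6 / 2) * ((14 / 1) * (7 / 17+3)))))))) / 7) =15806483309 / 144831230208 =0.11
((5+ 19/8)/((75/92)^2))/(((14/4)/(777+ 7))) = 2485.78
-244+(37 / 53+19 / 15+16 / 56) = -1345336 / 5565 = -241.75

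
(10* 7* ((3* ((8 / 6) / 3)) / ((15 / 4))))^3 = 11239424 / 729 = 15417.59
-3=-3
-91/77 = -13/11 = -1.18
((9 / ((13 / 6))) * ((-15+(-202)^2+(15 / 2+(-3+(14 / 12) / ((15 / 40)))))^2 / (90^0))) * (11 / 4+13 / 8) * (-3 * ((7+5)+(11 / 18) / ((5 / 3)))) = -1400442032693837 / 1248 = -1122149064658.52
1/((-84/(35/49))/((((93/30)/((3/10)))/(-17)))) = 155/29988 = 0.01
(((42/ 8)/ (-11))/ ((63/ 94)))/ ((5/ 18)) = -141/ 55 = -2.56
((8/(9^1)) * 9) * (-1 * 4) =-32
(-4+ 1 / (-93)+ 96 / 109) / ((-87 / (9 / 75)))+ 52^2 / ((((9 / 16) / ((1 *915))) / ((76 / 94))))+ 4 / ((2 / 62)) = 1228432923661363 / 345418275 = 3556363.44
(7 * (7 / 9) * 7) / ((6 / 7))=2401 / 54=44.46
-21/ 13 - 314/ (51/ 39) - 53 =-294.73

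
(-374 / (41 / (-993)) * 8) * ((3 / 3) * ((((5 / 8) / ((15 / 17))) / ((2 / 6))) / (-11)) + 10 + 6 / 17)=30185214 / 41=736224.73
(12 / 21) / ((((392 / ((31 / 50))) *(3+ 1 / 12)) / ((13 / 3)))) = 403 / 317275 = 0.00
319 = 319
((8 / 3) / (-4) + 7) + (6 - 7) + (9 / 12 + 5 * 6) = 433 / 12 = 36.08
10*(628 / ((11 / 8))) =50240 / 11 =4567.27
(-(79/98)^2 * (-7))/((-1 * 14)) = -6241/19208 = -0.32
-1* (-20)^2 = -400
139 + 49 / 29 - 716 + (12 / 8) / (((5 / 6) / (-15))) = -17467 / 29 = -602.31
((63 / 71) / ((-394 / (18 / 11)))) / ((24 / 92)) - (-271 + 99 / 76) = 3153441743 / 11693132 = 269.68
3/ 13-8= -101/ 13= -7.77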